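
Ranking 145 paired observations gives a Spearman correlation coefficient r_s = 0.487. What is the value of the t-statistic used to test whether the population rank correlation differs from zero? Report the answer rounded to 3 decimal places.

t = r_s·√(n−2) / √(1−r_s²) with r_s = 0.487, n = 145
  = 0.487·√143 / √(1 − 0.237169)
  = 0.487·11.958261 / 0.873402
  = 5.823673 / 0.873402 = 6.668

6.668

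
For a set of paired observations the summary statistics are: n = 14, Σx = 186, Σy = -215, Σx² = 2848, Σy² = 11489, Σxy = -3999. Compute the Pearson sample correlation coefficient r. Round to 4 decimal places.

S_xy = nΣxy − ΣxΣy = 14·(-3999) − 186·(-215) = -55986 − (-39990) = -15996
S_xx = nΣx² − (Σx)² = 14·2848 − 186² = 39872 − 34596 = 5276
S_yy = nΣy² − (Σy)² = 14·11489 − (-215)² = 160846 − 46225 = 114621
r = S_xy / √(S_xx·S_yy) = -15996 / √(5276·114621) = -15996 / √604740396 = -15996 / 24591.4700 = -0.6505

-0.6505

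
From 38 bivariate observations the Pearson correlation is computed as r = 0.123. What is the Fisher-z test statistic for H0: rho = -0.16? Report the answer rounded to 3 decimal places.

z_r = atanh(0.123) = 0.123626,  z_0 = atanh(-0.16) = -0.161387
SE = 1/√(n−3) = 1/√35 = 0.169031
z = (z_r − z_0)/SE = (0.123626 − (-0.161387)) / 0.169031 = 0.285013 / 0.169031 = 1.686

1.686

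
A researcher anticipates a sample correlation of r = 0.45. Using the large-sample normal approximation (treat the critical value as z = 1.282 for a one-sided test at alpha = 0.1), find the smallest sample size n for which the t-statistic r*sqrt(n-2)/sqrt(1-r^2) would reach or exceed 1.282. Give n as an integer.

Need r·√(n−2)/√(1−r²) ≥ 1.282
√(n−2) ≥ 1.282·√(1−0.2025) / 0.45 = 1.282·0.893029 / 0.45 = 2.5441
n−2 ≥ 6.4724  ⇒  n ≥ 8.4724
Smallest integer n = 9

9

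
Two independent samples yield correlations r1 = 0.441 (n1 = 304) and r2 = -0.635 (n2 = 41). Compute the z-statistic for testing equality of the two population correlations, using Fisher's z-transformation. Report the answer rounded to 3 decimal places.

7.105

Fisher z-transforms: z1 = atanh(0.441) = 0.473472, z2 = atanh(-0.635) = -0.749750; difference d = 1.223222
Var(d) = 1/301 + 1/38 = 0.0033223 + 0.0263158 = 0.0296381
z = d/√Var(d) = 1.223222 / √0.0296381 = 1.223222 / 0.172157 = 7.105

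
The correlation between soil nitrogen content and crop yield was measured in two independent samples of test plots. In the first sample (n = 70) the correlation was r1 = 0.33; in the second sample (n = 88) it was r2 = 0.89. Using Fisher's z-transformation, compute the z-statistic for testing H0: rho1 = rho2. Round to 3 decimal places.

z1 = atanh(0.33) = 0.342828,  z2 = atanh(0.89) = 1.421926
SE = √(1/(n1−3) + 1/(n2−3)) = √(1/67 + 1/85) = √(0.0149254 + 0.0117647) = √0.0266901 = 0.163371
z = (z1 − z2)/SE = (0.342828 − 1.421926) / 0.163371 = -1.079098 / 0.163371 = -6.605

-6.605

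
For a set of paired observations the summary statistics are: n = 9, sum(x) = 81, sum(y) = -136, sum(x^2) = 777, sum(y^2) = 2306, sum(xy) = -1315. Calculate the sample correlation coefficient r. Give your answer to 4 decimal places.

-0.8292

Numerator: nΣxy − (Σx)(Σy) = 9·(-1315) − (81)(-136) = -819
Denominator: √[(nΣx²−(Σx)²)(nΣy²−(Σy)²)]
  nΣx²−(Σx)² = 9·777 − 6561 = 432;  nΣy²−(Σy)² = 9·2306 − 18496 = 2258
  √(432·2258) = √975456 = 987.6518
r = -819 / 987.6518 = -0.8292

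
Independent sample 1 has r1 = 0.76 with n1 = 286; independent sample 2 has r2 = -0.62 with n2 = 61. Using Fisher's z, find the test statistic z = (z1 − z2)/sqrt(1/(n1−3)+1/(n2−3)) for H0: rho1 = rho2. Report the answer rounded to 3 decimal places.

Fisher z-transforms: z1 = atanh(0.76) = 0.996215, z2 = atanh(-0.62) = -0.725005; difference d = 1.721220
Var(d) = 1/283 + 1/58 = 0.0035336 + 0.0172414 = 0.0207750
z = d/√Var(d) = 1.721220 / √0.0207750 = 1.721220 / 0.144135 = 11.942

11.942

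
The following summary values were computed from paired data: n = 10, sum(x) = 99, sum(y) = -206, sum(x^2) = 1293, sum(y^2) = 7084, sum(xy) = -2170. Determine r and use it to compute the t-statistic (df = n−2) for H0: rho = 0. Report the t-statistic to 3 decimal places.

-0.396

S_xy = nΣxy − ΣxΣy = 10·(-2170) − 99·(-206) = -21700 − (-20394) = -1306
S_xx = nΣx² − (Σx)² = 10·1293 − 99² = 12930 − 9801 = 3129
S_yy = nΣy² − (Σy)² = 10·7084 − (-206)² = 70840 − 42436 = 28404
r = S_xy / √(S_xx·S_yy) = -1306 / √(3129·28404) = -1306 / √88876116 = -1306 / 9427.4130 = -0.1385
t = r·√(n−2)/√(1−r²) = -0.1385·√8 / √(1−0.019182) = -0.391737 / 0.990363 = -0.396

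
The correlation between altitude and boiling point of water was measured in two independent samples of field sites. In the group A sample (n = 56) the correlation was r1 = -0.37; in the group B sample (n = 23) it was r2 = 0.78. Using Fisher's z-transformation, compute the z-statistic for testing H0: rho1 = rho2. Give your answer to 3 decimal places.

z1 = atanh(-0.37) = -0.388423,  z2 = atanh(0.78) = 1.045371
SE = √(1/(n1−3) + 1/(n2−3)) = √(1/53 + 1/20) = √(0.0188679 + 0.0500000) = √0.0688679 = 0.262427
z = (z1 − z2)/SE = (-0.388423 − 1.045371) / 0.262427 = -1.433794 / 0.262427 = -5.464

-5.464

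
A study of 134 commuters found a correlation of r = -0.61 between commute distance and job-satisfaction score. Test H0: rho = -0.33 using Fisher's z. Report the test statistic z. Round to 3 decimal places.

z_r = atanh(-0.61) = -0.708921,  z_0 = atanh(-0.33) = -0.342828
SE = 1/√(n−3) = 1/√131 = 0.087370
z = (z_r − z_0)/SE = (-0.708921 − (-0.342828)) / 0.087370 = -0.366093 / 0.087370 = -4.190

-4.190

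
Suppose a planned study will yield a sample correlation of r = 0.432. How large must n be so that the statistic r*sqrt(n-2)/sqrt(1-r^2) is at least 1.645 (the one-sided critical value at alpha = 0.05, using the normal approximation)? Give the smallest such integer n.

14

r√(n−2)/√(1−r²) ≥ 1.645  ⇔  n−2 ≥ (1.645)²·(1−r²)/r²
(1−r²)/r² = (1−0.186624)/0.186624 = 4.3584
n ≥ 2 + 2.706025·4.3584 = 2 + 11.7939 = 13.7939
⌈13.7939⌉ = 14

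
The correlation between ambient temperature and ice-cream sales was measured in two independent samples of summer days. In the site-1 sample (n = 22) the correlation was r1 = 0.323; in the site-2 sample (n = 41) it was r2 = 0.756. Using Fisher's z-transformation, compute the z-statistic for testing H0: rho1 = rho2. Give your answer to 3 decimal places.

-2.320

Fisher z-transforms: z1 = atanh(0.323) = 0.334993, z2 = atanh(0.756) = 0.986813; difference d = -0.651820
Var(d) = 1/19 + 1/38 = 0.0526316 + 0.0263158 = 0.0789474
z = d/√Var(d) = -0.651820 / √0.0789474 = -0.651820 / 0.280976 = -2.320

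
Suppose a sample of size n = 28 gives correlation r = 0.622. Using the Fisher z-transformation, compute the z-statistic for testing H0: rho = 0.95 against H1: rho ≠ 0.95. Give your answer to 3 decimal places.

Fisher z: atanh(0.622) = 0.728261, atanh(0.95) = 1.831781
z = (z_r − z_0)·√(n−3) = (0.728261 − 1.831781)·√25 = -1.103520 · 5.000000 = -5.518

-5.518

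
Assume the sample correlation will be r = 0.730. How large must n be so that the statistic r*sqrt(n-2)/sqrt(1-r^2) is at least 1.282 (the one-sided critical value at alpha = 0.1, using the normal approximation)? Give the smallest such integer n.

Need r·√(n−2)/√(1−r²) ≥ 1.282
√(n−2) ≥ 1.282·√(1−0.532900) / 0.730 = 1.282·0.683447 / 0.730 = 1.2002
n−2 ≥ 1.4405  ⇒  n ≥ 3.4405
Smallest integer n = 4

4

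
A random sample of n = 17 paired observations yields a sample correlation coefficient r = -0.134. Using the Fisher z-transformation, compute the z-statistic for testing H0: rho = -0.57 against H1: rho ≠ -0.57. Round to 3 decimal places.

1.918

Fisher z: atanh(-0.134) = -0.134811, atanh(-0.57) = -0.647523
z = (z_r − z_0)·√(n−3) = (-0.134811 − (-0.647523))·√14 = 0.512712 · 3.741657 = 1.918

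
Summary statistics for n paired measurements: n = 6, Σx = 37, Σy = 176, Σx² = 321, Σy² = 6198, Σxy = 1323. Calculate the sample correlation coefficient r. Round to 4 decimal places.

Numerator: nΣxy − (Σx)(Σy) = 6·1323 − (37)(176) = 1426
Denominator: √[(nΣx²−(Σx)²)(nΣy²−(Σy)²)]
  nΣx²−(Σx)² = 6·321 − 1369 = 557;  nΣy²−(Σy)² = 6·6198 − 30976 = 6212
  √(557·6212) = √3460084 = 1860.1301
r = 1426 / 1860.1301 = 0.7666

0.7666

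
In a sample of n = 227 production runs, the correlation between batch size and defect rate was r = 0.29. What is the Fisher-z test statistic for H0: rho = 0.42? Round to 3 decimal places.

-2.232

z_r = atanh(0.29) = 0.298566,  z_0 = atanh(0.42) = 0.447692
SE = 1/√(n−3) = 1/√224 = 0.066815
z = (z_r − z_0)/SE = (0.298566 − 0.447692) / 0.066815 = -0.149126 / 0.066815 = -2.232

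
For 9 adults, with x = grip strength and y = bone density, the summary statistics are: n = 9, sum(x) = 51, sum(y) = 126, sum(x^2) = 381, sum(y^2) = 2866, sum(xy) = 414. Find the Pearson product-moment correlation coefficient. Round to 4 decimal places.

-0.9422

Numerator: nΣxy − (Σx)(Σy) = 9·414 − (51)(126) = -2700
Denominator: √[(nΣx²−(Σx)²)(nΣy²−(Σy)²)]
  nΣx²−(Σx)² = 9·381 − 2601 = 828;  nΣy²−(Σy)² = 9·2866 − 15876 = 9918
  √(828·9918) = √8212104 = 2865.6769
r = -2700 / 2865.6769 = -0.9422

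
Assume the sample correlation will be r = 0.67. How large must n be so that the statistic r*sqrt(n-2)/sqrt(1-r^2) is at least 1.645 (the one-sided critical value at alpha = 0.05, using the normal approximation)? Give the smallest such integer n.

r√(n−2)/√(1−r²) ≥ 1.645  ⇔  n−2 ≥ (1.645)²·(1−r²)/r²
(1−r²)/r² = (1−0.4489)/0.4489 = 1.2277
n ≥ 2 + 2.706025·1.2277 = 2 + 3.3222 = 5.3222
⌈5.3222⌉ = 6

6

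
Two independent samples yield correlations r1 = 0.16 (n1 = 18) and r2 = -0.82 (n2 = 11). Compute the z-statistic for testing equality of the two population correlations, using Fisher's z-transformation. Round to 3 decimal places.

Fisher z-transforms: z1 = atanh(0.16) = 0.161387, z2 = atanh(-0.82) = -1.156817; difference d = 1.318204
Var(d) = 1/15 + 1/8 = 0.0666667 + 0.1250000 = 0.1916667
z = d/√Var(d) = 1.318204 / √0.1916667 = 1.318204 / 0.437798 = 3.011

3.011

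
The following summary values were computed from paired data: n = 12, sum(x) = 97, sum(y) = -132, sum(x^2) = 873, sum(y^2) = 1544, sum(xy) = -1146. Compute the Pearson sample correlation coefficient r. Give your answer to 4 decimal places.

S_xy = nΣxy − ΣxΣy = 12·(-1146) − 97·(-132) = -13752 − (-12804) = -948
S_xx = nΣx² − (Σx)² = 12·873 − 97² = 10476 − 9409 = 1067
S_yy = nΣy² − (Σy)² = 12·1544 − (-132)² = 18528 − 17424 = 1104
r = S_xy / √(S_xx·S_yy) = -948 / √(1067·1104) = -948 / √1177968 = -948 / 1085.3423 = -0.8735

-0.8735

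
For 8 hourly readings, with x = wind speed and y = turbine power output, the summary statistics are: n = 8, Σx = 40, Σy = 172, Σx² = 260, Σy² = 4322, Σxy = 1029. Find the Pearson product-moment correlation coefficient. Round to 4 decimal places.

S_xy = nΣxy − ΣxΣy = 8·1029 − 40·172 = 8232 − 6880 = 1352
S_xx = nΣx² − (Σx)² = 8·260 − 40² = 2080 − 1600 = 480
S_yy = nΣy² − (Σy)² = 8·4322 − 172² = 34576 − 29584 = 4992
r = S_xy / √(S_xx·S_yy) = 1352 / √(480·4992) = 1352 / √2396160 = 1352 / 1547.9535 = 0.8734

0.8734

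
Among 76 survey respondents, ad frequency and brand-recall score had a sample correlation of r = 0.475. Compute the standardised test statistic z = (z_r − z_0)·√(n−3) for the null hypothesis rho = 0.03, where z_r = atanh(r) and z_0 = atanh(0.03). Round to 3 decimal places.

z_r = atanh(0.475) = 0.516508,  z_0 = atanh(0.03) = 0.030009
SE = 1/√(n−3) = 1/√73 = 0.117041
z = (z_r − z_0)/SE = (0.516508 − 0.030009) / 0.117041 = 0.486499 / 0.117041 = 4.157

4.157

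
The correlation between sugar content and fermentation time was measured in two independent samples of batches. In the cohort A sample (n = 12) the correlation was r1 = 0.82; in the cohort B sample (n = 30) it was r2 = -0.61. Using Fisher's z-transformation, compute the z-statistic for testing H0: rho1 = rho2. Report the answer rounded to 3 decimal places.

Fisher z-transforms: z1 = atanh(0.82) = 1.156817, z2 = atanh(-0.61) = -0.708921; difference d = 1.865738
Var(d) = 1/9 + 1/27 = 0.1111111 + 0.0370370 = 0.1481481
z = d/√Var(d) = 1.865738 / √0.1481481 = 1.865738 / 0.384900 = 4.847

4.847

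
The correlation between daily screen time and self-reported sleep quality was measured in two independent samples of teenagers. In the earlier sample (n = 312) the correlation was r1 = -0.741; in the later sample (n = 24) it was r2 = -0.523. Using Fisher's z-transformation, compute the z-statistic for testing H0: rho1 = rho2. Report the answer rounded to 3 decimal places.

-1.651

z1 = atanh(-0.741) = -0.952693,  z2 = atanh(-0.523) = -0.580460
SE = √(1/(n1−3) + 1/(n2−3)) = √(1/309 + 1/21) = √(0.0032362 + 0.0476190) = √0.0508552 = 0.225511
z = (z1 − z2)/SE = (-0.952693 − (-0.580460)) / 0.225511 = -0.372233 / 0.225511 = -1.651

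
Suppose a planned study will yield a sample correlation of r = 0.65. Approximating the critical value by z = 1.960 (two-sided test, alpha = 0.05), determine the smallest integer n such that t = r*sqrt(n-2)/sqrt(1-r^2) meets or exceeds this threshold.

8

Need r·√(n−2)/√(1−r²) ≥ 1.960
√(n−2) ≥ 1.960·√(1−0.4225) / 0.65 = 1.960·0.759934 / 0.65 = 2.2915
n−2 ≥ 5.2510  ⇒  n ≥ 7.2510
Smallest integer n = 8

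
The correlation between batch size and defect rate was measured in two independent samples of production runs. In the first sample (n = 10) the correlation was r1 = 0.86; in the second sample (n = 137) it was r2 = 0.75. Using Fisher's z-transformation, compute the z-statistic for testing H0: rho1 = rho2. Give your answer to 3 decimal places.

0.826

Fisher z-transforms: z1 = atanh(0.86) = 1.293345, z2 = atanh(0.75) = 0.972955; difference d = 0.320390
Var(d) = 1/7 + 1/134 = 0.1428571 + 0.0074627 = 0.1503198
z = d/√Var(d) = 0.320390 / √0.1503198 = 0.320390 / 0.387711 = 0.826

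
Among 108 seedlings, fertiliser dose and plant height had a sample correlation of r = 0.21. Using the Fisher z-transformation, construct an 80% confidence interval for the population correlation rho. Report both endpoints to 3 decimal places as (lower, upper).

Fisher z: z_r = atanh(r) = ½·ln((1+0.21)/(1−0.21)) = 0.213171
SE(z) = 1/√(n−3) = 1/√105 = 0.097590
80% ⇒ z* = 1.282; margin = 1.282·0.097590 = 0.125110
CI on z-scale: (0.088061, 0.338281)
Back-transform: tanh(0.088061) = 0.087834, tanh(0.338281) = 0.325942

(0.088, 0.326)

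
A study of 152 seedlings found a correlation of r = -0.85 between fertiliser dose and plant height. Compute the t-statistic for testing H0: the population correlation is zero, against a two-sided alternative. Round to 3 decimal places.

1 − r² = 1 − 0.7225 = 0.2775;  √(1−r²) = 0.526783
√(n−2) = √150 = 12.247449
t = r·√(n−2)/√(1−r²) = -0.85 · 12.247449 / 0.526783 = -19.762

-19.762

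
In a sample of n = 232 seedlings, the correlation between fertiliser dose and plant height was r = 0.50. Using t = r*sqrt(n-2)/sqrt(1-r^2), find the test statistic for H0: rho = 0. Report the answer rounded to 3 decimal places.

t = r·√(n−2) / √(1−r²) with r = 0.50, n = 232
  = 0.50·√230 / √(1 − 0.2500)
  = 0.50·15.165751 / 0.866025
  = 7.582876 / 0.866025 = 8.756

8.756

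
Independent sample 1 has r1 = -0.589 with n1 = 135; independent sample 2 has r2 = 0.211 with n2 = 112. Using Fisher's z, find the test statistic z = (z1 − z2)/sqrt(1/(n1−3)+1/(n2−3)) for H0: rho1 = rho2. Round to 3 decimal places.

-6.879

z1 = atanh(-0.589) = -0.676133,  z2 = atanh(0.211) = 0.214218
SE = √(1/(n1−3) + 1/(n2−3)) = √(1/132 + 1/109) = √(0.0075758 + 0.0091743) = √0.0167501 = 0.129422
z = (z1 − z2)/SE = (-0.676133 − 0.214218) / 0.129422 = -0.890351 / 0.129422 = -6.879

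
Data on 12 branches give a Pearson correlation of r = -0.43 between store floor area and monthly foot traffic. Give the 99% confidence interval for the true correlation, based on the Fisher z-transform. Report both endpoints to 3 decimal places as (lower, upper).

z_r = atanh(-0.43) = -0.459897;  SE = 1/√(n−3) = 1/√9 = 0.333333
z-limits: -0.459897 ± 2.576·0.333333 = -0.459897 ± 0.858666 = [-1.318563, 0.398769]
ρ-limits: (tanh -1.318563, tanh 0.398769) = (-0.866, 0.379)

(-0.866, 0.379)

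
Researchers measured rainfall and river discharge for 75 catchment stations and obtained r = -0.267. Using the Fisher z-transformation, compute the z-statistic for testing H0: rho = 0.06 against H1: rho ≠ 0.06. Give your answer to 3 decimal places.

-2.832

z_r = atanh(-0.267) = -0.273631,  z_0 = atanh(0.06) = 0.060072
SE = 1/√(n−3) = 1/√72 = 0.117851
z = (z_r − z_0)/SE = (-0.273631 − 0.060072) / 0.117851 = -0.333703 / 0.117851 = -2.832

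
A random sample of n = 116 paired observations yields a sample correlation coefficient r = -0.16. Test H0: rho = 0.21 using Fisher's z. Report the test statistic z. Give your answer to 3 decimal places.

-3.982

Fisher z: atanh(-0.16) = -0.161387, atanh(0.21) = 0.213171
z = (z_r − z_0)·√(n−3) = (-0.161387 − 0.213171)·√113 = -0.374558 · 10.630146 = -3.982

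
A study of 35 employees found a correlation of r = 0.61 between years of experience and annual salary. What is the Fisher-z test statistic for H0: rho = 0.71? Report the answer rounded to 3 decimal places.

-1.008

Fisher z: atanh(0.61) = 0.708921, atanh(0.71) = 0.887184
z = (z_r − z_0)·√(n−3) = (0.708921 − 0.887184)·√32 = -0.178263 · 5.656854 = -1.008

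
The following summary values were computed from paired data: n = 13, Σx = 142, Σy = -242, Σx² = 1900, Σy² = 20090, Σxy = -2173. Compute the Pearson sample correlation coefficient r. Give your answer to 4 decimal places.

0.2017

Numerator: nΣxy − (Σx)(Σy) = 13·(-2173) − (142)(-242) = 6115
Denominator: √[(nΣx²−(Σx)²)(nΣy²−(Σy)²)]
  nΣx²−(Σx)² = 13·1900 − 20164 = 4536;  nΣy²−(Σy)² = 13·20090 − 58564 = 202606
  √(4536·202606) = √919020816 = 30315.3561
r = 6115 / 30315.3561 = 0.2017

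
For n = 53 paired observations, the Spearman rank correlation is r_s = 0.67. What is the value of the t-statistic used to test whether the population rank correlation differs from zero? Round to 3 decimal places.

1 − r_s² = 1 − 0.4489 = 0.5511;  √(1−r_s²) = 0.742361
√(n−2) = √51 = 7.141428
t = r_s·√(n−2)/√(1−r_s²) = 0.67 · 7.141428 / 0.742361 = 6.445

6.445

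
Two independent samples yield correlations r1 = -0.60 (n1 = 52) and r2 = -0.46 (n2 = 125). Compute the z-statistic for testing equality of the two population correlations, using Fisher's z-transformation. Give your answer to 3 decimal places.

-1.158

Fisher z-transforms: z1 = atanh(-0.60) = -0.693147, z2 = atanh(-0.46) = -0.497311; difference d = -0.195836
Var(d) = 1/49 + 1/122 = 0.0204082 + 0.0081967 = 0.0286049
z = d/√Var(d) = -0.195836 / √0.0286049 = -0.195836 / 0.169130 = -1.158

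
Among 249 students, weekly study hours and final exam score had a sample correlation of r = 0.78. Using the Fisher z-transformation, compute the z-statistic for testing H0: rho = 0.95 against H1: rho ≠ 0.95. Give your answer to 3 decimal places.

-12.334

Fisher z: atanh(0.78) = 1.045371, atanh(0.95) = 1.831781
z = (z_r − z_0)·√(n−3) = (1.045371 − 1.831781)·√246 = -0.786410 · 15.684387 = -12.334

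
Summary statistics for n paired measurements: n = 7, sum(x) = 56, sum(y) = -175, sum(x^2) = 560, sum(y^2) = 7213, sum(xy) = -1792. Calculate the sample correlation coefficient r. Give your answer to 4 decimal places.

-0.6953

S_xy = nΣxy − ΣxΣy = 7·(-1792) − 56·(-175) = -12544 − (-9800) = -2744
S_xx = nΣx² − (Σx)² = 7·560 − 56² = 3920 − 3136 = 784
S_yy = nΣy² − (Σy)² = 7·7213 − (-175)² = 50491 − 30625 = 19866
r = S_xy / √(S_xx·S_yy) = -2744 / √(784·19866) = -2744 / √15574944 = -2744 / 3946.5104 = -0.6953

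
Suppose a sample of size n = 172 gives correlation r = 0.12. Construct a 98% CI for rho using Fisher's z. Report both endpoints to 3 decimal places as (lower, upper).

(-0.058, 0.291)

z_r = atanh(0.12) = 0.120581;  SE = 1/√(n−3) = 1/√169 = 0.076923
z-limits: 0.120581 ± 2.326·0.076923 = 0.120581 ± 0.178923 = [-0.058342, 0.299504]
ρ-limits: (tanh -0.058342, tanh 0.299504) = (-0.058, 0.291)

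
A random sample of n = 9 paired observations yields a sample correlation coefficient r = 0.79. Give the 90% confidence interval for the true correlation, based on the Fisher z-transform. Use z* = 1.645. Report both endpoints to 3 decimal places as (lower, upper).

z_r = atanh(0.79) = 1.071432;  SE = 1/√(n−3) = 1/√6 = 0.408248
z-limits: 1.071432 ± 1.645·0.408248 = 1.071432 ± 0.671568 = [0.399864, 1.743000]
ρ-limits: (tanh 0.399864, tanh 1.743000) = (0.380, 0.941)

(0.380, 0.941)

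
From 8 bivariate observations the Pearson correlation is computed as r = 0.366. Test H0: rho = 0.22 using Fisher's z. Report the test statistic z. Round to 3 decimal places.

Fisher z: atanh(0.366) = 0.383797, atanh(0.22) = 0.223656
z = (z_r − z_0)·√(n−3) = (0.383797 − 0.223656)·√5 = 0.160141 · 2.236068 = 0.358

0.358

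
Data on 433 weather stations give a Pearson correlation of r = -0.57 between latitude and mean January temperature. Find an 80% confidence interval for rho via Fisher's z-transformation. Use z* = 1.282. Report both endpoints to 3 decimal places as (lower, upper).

Fisher z: z_r = atanh(r) = ½·ln((1+(-0.57))/(1−(-0.57))) = -0.647523
SE(z) = 1/√(n−3) = 1/√430 = 0.048224
80% ⇒ z* = 1.282; margin = 1.282·0.048224 = 0.061823
CI on z-scale: (-0.709346, -0.585700)
Back-transform: tanh(-0.709346) = -0.610267, tanh(-0.585700) = -0.526796

(-0.610, -0.527)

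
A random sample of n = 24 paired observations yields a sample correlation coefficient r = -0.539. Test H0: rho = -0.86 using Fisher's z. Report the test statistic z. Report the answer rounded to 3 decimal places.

Fisher z: atanh(-0.539) = -0.602745, atanh(-0.86) = -1.293345
z = (z_r − z_0)·√(n−3) = (-0.602745 − (-1.293345))·√21 = 0.690600 · 4.582576 = 3.165

3.165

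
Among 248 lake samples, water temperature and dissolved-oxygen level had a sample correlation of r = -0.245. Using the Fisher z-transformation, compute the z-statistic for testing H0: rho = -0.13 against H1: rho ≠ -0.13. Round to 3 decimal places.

Fisher z: atanh(-0.245) = -0.250087, atanh(-0.13) = -0.130740
z = (z_r − z_0)·√(n−3) = (-0.250087 − (-0.130740))·√245 = -0.119347 · 15.652476 = -1.868

-1.868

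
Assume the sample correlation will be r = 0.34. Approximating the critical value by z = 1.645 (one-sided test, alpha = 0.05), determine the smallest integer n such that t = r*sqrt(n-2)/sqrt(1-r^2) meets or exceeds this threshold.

r√(n−2)/√(1−r²) ≥ 1.645  ⇔  n−2 ≥ (1.645)²·(1−r²)/r²
(1−r²)/r² = (1−0.1156)/0.1156 = 7.6505
n ≥ 2 + 2.706025·7.6505 = 2 + 20.7024 = 22.7024
⌈22.7024⌉ = 23

23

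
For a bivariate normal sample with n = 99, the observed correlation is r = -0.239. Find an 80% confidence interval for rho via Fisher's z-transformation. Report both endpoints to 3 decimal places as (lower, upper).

(-0.358, -0.112)

z_r = atanh(-0.239) = -0.243713;  SE = 1/√(n−3) = 1/√96 = 0.102062
z-limits: -0.243713 ± 1.282·0.102062 = -0.243713 ± 0.130843 = [-0.374556, -0.112870]
ρ-limits: (tanh -0.374556, tanh -0.112870) = (-0.358, -0.112)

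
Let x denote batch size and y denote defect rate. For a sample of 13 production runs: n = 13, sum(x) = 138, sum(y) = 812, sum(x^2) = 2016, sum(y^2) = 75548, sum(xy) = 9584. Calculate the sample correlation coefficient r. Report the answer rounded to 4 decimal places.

0.2607

S_xy = nΣxy − ΣxΣy = 13·9584 − 138·812 = 124592 − 112056 = 12536
S_xx = nΣx² − (Σx)² = 13·2016 − 138² = 26208 − 19044 = 7164
S_yy = nΣy² − (Σy)² = 13·75548 − 812² = 982124 − 659344 = 322780
r = S_xy / √(S_xx·S_yy) = 12536 / √(7164·322780) = 12536 / √2312395920 = 12536 / 48087.3780 = 0.2607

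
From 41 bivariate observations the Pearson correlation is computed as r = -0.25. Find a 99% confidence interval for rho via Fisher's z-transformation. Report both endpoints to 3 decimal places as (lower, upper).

z_r = atanh(-0.25) = -0.255413;  SE = 1/√(n−3) = 1/√38 = 0.162221
z-limits: -0.255413 ± 2.576·0.162221 = -0.255413 ± 0.417881 = [-0.673294, 0.162468]
ρ-limits: (tanh -0.673294, tanh 0.162468) = (-0.587, 0.161)

(-0.587, 0.161)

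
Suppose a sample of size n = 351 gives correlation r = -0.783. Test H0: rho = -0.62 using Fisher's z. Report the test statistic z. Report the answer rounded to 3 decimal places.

Fisher z: atanh(-0.783) = -1.053078, atanh(-0.62) = -0.725005
z = (z_r − z_0)·√(n−3) = (-1.053078 − (-0.725005))·√348 = -0.328073 · 18.654758 = -6.120

-6.120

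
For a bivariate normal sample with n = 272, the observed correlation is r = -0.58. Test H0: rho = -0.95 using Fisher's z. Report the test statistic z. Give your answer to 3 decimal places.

19.178

Fisher z: atanh(-0.58) = -0.662463, atanh(-0.95) = -1.831781
z = (z_r − z_0)·√(n−3) = (-0.662463 − (-1.831781))·√269 = 1.169318 · 16.401219 = 19.178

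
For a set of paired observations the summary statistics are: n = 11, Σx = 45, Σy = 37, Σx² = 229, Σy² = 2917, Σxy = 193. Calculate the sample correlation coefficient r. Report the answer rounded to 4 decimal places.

0.1176

S_xy = nΣxy − ΣxΣy = 11·193 − 45·37 = 2123 − 1665 = 458
S_xx = nΣx² − (Σx)² = 11·229 − 45² = 2519 − 2025 = 494
S_yy = nΣy² − (Σy)² = 11·2917 − 37² = 32087 − 1369 = 30718
r = S_xy / √(S_xx·S_yy) = 458 / √(494·30718) = 458 / √15174692 = 458 / 3895.4707 = 0.1176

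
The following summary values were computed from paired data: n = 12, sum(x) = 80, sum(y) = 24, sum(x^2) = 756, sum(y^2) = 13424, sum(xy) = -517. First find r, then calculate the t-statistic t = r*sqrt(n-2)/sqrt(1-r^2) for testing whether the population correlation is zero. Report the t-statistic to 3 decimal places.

-1.349

Numerator: nΣxy − (Σx)(Σy) = 12·(-517) − (80)(24) = -8124
Denominator: √[(nΣx²−(Σx)²)(nΣy²−(Σy)²)]
  nΣx²−(Σx)² = 12·756 − 6400 = 2672;  nΣy²−(Σy)² = 12·13424 − 576 = 160512
  √(2672·160512) = √428888064 = 20709.6128
r = -8124 / 20709.6128 = -0.3923
t = r·√(n−2)/√(1−r²) = -0.3923·√10 / √(1−0.153899) = -1.240562 / 0.919837 = -1.349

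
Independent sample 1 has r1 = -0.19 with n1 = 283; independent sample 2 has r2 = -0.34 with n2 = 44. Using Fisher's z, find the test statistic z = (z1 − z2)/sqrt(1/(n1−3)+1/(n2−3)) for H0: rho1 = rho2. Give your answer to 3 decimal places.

Fisher z-transforms: z1 = atanh(-0.19) = -0.192337, z2 = atanh(-0.34) = -0.354093; difference d = 0.161756
Var(d) = 1/280 + 1/41 = 0.0035714 + 0.0243902 = 0.0279616
z = d/√Var(d) = 0.161756 / √0.0279616 = 0.161756 / 0.167217 = 0.967

0.967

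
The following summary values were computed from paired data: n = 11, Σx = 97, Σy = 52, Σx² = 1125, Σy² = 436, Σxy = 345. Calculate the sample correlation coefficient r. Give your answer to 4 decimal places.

-0.5014

Numerator: nΣxy − (Σx)(Σy) = 11·345 − (97)(52) = -1249
Denominator: √[(nΣx²−(Σx)²)(nΣy²−(Σy)²)]
  nΣx²−(Σx)² = 11·1125 − 9409 = 2966;  nΣy²−(Σy)² = 11·436 − 2704 = 2092
  √(2966·2092) = √6204872 = 2490.9580
r = -1249 / 2490.9580 = -0.5014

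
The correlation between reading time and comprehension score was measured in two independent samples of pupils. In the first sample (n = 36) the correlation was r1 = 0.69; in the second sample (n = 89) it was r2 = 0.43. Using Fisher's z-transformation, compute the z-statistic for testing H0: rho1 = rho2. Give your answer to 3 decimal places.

z1 = atanh(0.69) = 0.847956,  z2 = atanh(0.43) = 0.459897
SE = √(1/(n1−3) + 1/(n2−3)) = √(1/33 + 1/86) = √(0.0303030 + 0.0116279) = √0.0419309 = 0.204770
z = (z1 − z2)/SE = (0.847956 − 0.459897) / 0.204770 = 0.388059 / 0.204770 = 1.895

1.895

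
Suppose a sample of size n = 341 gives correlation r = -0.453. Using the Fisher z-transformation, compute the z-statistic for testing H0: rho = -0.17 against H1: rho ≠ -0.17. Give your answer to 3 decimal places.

z_r = atanh(-0.453) = -0.488468,  z_0 = atanh(-0.17) = -0.171667
SE = 1/√(n−3) = 1/√338 = 0.054393
z = (z_r − z_0)/SE = (-0.488468 − (-0.171667)) / 0.054393 = -0.316801 / 0.054393 = -5.824

-5.824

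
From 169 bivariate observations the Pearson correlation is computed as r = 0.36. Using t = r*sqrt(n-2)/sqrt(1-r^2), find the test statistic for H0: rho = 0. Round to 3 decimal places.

4.987

1 − r² = 1 − 0.1296 = 0.8704;  √(1−r²) = 0.932952
√(n−2) = √167 = 12.922848
t = r·√(n−2)/√(1−r²) = 0.36 · 12.922848 / 0.932952 = 4.987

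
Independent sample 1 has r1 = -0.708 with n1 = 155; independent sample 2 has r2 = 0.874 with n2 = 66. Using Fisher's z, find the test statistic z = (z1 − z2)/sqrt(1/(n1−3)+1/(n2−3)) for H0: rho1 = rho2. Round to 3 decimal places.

Fisher z-transforms: z1 = atanh(-0.708) = -0.883162, z2 = atanh(0.874) = 1.349774; difference d = -2.232936
Var(d) = 1/152 + 1/63 = 0.0065789 + 0.0158730 = 0.0224519
z = d/√Var(d) = -2.232936 / √0.0224519 = -2.232936 / 0.149840 = -14.902

-14.902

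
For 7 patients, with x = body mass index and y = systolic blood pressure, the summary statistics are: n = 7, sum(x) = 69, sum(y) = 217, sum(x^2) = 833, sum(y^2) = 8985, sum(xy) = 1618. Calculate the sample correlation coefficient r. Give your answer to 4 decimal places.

-0.8868

Numerator: nΣxy − (Σx)(Σy) = 7·1618 − (69)(217) = -3647
Denominator: √[(nΣx²−(Σx)²)(nΣy²−(Σy)²)]
  nΣx²−(Σx)² = 7·833 − 4761 = 1070;  nΣy²−(Σy)² = 7·8985 − 47089 = 15806
  √(1070·15806) = √16912420 = 4112.4713
r = -3647 / 4112.4713 = -0.8868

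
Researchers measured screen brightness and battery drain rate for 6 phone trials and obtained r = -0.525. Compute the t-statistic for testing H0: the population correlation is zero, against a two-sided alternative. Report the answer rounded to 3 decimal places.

-1.234

t = r·√(n−2) / √(1−r²) with r = -0.525, n = 6
  = -0.525·√4 / √(1 − 0.275625)
  = -0.525·2.000000 / 0.851102
  = -1.050000 / 0.851102 = -1.234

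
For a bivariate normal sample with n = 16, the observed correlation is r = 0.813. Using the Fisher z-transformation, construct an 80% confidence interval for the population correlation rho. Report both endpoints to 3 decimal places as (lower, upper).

(0.653, 0.904)

Fisher z: z_r = atanh(r) = ½·ln((1+0.813)/(1−0.813)) = 1.135815
SE(z) = 1/√(n−3) = 1/√13 = 0.277350
80% ⇒ z* = 1.282; margin = 1.282·0.277350 = 0.355563
CI on z-scale: (0.780252, 1.491378)
Back-transform: tanh(0.780252) = 0.652851, tanh(1.491378) = 0.903578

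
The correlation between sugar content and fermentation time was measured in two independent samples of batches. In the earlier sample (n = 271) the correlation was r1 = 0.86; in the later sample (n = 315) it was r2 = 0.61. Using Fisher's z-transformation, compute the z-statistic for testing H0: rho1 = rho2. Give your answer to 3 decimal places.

7.017

z1 = atanh(0.86) = 1.293345,  z2 = atanh(0.61) = 0.708921
SE = √(1/(n1−3) + 1/(n2−3)) = √(1/268 + 1/312) = √(0.0037313 + 0.0032051) = √0.0069364 = 0.083285
z = (z1 − z2)/SE = (1.293345 − 0.708921) / 0.083285 = 0.584424 / 0.083285 = 7.017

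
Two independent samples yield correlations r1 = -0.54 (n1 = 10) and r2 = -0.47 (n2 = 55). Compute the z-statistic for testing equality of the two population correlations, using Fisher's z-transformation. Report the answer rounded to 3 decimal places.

Fisher z-transforms: z1 = atanh(-0.54) = -0.604156, z2 = atanh(-0.47) = -0.510070; difference d = -0.094086
Var(d) = 1/7 + 1/52 = 0.1428571 + 0.0192308 = 0.1620879
z = d/√Var(d) = -0.094086 / √0.1620879 = -0.094086 / 0.402601 = -0.234

-0.234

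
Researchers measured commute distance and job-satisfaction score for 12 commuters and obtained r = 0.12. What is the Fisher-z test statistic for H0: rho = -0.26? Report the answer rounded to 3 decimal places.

z_r = atanh(0.12) = 0.120581,  z_0 = atanh(-0.26) = -0.266108
SE = 1/√(n−3) = 1/√9 = 0.333333
z = (z_r − z_0)/SE = (0.120581 − (-0.266108)) / 0.333333 = 0.386689 / 0.333333 = 1.160

1.160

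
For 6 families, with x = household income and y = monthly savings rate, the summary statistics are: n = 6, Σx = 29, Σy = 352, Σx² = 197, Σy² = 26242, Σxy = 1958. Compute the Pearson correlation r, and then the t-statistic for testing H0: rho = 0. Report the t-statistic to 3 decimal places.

1.023

Numerator: nΣxy − (Σx)(Σy) = 6·1958 − (29)(352) = 1540
Denominator: √[(nΣx²−(Σx)²)(nΣy²−(Σy)²)]
  nΣx²−(Σx)² = 6·197 − 841 = 341;  nΣy²−(Σy)² = 6·26242 − 123904 = 33548
  √(341·33548) = √11439868 = 3382.2874
r = 1540 / 3382.2874 = 0.4553
t = r·√(n−2)/√(1−r²) = 0.4553·√4 / √(1−0.207298) = 0.910600 / 0.890338 = 1.023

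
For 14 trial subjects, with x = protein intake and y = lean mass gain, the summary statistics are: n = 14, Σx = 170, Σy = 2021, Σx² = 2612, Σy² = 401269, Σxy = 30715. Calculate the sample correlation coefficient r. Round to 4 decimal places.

0.7972

S_xy = nΣxy − ΣxΣy = 14·30715 − 170·2021 = 430010 − 343570 = 86440
S_xx = nΣx² − (Σx)² = 14·2612 − 170² = 36568 − 28900 = 7668
S_yy = nΣy² − (Σy)² = 14·401269 − 2021² = 5617766 − 4084441 = 1533325
r = S_xy / √(S_xx·S_yy) = 86440 / √(7668·1533325) = 86440 / √11757536100 = 86440 / 108432.1728 = 0.7972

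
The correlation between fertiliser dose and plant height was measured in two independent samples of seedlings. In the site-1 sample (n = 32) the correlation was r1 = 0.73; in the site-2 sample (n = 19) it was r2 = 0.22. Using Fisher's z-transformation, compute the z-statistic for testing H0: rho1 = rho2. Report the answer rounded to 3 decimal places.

2.264

z1 = atanh(0.73) = 0.928727,  z2 = atanh(0.22) = 0.223656
SE = √(1/(n1−3) + 1/(n2−3)) = √(1/29 + 1/16) = √(0.0344828 + 0.0625000) = √0.0969828 = 0.311421
z = (z1 − z2)/SE = (0.928727 − 0.223656) / 0.311421 = 0.705071 / 0.311421 = 2.264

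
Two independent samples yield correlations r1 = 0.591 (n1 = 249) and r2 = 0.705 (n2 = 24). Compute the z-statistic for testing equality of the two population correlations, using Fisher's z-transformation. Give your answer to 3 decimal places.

-0.871

Fisher z-transforms: z1 = atanh(0.591) = 0.679201, z2 = atanh(0.705) = 0.877173; difference d = -0.197972
Var(d) = 1/246 + 1/21 = 0.0040650 + 0.0476190 = 0.0516840
z = d/√Var(d) = -0.197972 / √0.0516840 = -0.197972 / 0.227341 = -0.871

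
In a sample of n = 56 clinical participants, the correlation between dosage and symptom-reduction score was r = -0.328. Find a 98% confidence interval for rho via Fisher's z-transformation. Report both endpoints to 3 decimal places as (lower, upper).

Fisher z: z_r = atanh(r) = ½·ln((1+(-0.328))/(1−(-0.328))) = -0.340585
SE(z) = 1/√(n−3) = 1/√53 = 0.137361
98% ⇒ z* = 2.326; margin = 2.326·0.137361 = 0.319502
CI on z-scale: (-0.660087, -0.021083)
Back-transform: tanh(-0.660087) = -0.578421, tanh(-0.021083) = -0.021080

(-0.578, -0.021)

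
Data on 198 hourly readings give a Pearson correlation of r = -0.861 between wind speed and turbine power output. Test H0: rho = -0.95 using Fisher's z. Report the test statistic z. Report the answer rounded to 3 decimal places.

z_r = atanh(-0.861) = -1.297198,  z_0 = atanh(-0.95) = -1.831781
SE = 1/√(n−3) = 1/√195 = 0.071611
z = (z_r − z_0)/SE = (-1.297198 − (-1.831781)) / 0.071611 = 0.534583 / 0.071611 = 7.465

7.465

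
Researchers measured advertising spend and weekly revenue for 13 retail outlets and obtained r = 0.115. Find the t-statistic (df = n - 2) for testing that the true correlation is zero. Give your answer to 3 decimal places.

0.384

1 − r² = 1 − 0.013225 = 0.986775;  √(1−r²) = 0.993365
√(n−2) = √11 = 3.316625
t = r·√(n−2)/√(1−r²) = 0.115 · 3.316625 / 0.993365 = 0.384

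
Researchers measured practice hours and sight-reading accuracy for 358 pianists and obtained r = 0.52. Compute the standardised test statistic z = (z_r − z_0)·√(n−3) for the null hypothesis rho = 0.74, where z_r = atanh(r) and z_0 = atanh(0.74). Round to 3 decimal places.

-7.049

Fisher z: atanh(0.52) = 0.576340, atanh(0.74) = 0.950479
z = (z_r − z_0)·√(n−3) = (0.576340 − 0.950479)·√355 = -0.374139 · 18.841444 = -7.049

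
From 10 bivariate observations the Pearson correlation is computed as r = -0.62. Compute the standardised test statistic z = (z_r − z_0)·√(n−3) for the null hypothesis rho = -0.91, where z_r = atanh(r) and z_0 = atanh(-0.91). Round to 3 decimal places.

2.123

Fisher z: atanh(-0.62) = -0.725005, atanh(-0.91) = -1.527524
z = (z_r − z_0)·√(n−3) = (-0.725005 − (-1.527524))·√7 = 0.802519 · 2.645751 = 2.123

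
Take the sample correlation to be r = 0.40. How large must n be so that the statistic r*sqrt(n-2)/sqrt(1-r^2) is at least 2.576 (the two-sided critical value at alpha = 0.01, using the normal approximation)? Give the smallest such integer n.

37

r√(n−2)/√(1−r²) ≥ 2.576  ⇔  n−2 ≥ (2.576)²·(1−r²)/r²
(1−r²)/r² = (1−0.1600)/0.1600 = 5.2500
n ≥ 2 + 6.635776·5.2500 = 2 + 34.8378 = 36.8378
⌈36.8378⌉ = 37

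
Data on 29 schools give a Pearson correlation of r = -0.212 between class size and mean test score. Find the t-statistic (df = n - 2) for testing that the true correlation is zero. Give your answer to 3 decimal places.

-1.127

t = r·√(n−2) / √(1−r²) with r = -0.212, n = 29
  = -0.212·√27 / √(1 − 0.044944)
  = -0.212·5.196152 / 0.977270
  = -1.101584 / 0.977270 = -1.127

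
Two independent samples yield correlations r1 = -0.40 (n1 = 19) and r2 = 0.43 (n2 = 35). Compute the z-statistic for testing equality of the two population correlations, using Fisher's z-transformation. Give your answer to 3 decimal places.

z1 = atanh(-0.40) = -0.423649,  z2 = atanh(0.43) = 0.459897
SE = √(1/(n1−3) + 1/(n2−3)) = √(1/16 + 1/32) = √(0.0625000 + 0.0312500) = √0.0937500 = 0.306186
z = (z1 − z2)/SE = (-0.423649 − 0.459897) / 0.306186 = -0.883546 / 0.306186 = -2.886

-2.886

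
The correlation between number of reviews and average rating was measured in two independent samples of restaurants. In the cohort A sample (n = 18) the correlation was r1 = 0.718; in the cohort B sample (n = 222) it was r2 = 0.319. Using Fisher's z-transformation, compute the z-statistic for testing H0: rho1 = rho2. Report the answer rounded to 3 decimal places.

2.147

z1 = atanh(0.718) = 0.903505,  z2 = atanh(0.319) = 0.330533
SE = √(1/(n1−3) + 1/(n2−3)) = √(1/15 + 1/219) = √(0.0666667 + 0.0045662) = √0.0712329 = 0.266895
z = (z1 − z2)/SE = (0.903505 − 0.330533) / 0.266895 = 0.572972 / 0.266895 = 2.147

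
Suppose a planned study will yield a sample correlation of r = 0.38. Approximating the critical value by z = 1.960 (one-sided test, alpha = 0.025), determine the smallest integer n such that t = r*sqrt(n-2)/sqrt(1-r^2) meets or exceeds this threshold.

25

r√(n−2)/√(1−r²) ≥ 1.960  ⇔  n−2 ≥ (1.960)²·(1−r²)/r²
(1−r²)/r² = (1−0.1444)/0.1444 = 5.9252
n ≥ 2 + 3.8416·5.9252 = 2 + 22.7622 = 24.7622
⌈24.7622⌉ = 25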